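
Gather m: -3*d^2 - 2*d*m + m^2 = -3*d^2 - 2*d*m + m^2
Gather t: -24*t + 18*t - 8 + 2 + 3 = -6*t - 3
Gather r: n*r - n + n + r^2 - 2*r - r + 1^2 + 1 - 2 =r^2 + r*(n - 3)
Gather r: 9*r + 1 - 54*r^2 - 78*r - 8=-54*r^2 - 69*r - 7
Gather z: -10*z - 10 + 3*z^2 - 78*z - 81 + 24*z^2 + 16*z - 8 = 27*z^2 - 72*z - 99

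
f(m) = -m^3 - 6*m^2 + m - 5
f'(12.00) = -575.00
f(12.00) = -2585.00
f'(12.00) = -575.00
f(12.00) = -2585.00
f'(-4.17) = -1.13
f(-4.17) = -40.99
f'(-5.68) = -27.63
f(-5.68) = -21.00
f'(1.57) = -25.23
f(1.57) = -22.09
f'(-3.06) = 9.63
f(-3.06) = -35.59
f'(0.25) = -2.19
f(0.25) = -5.14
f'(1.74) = -28.96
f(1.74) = -26.69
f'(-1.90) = 12.97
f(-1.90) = -21.70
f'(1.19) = -17.53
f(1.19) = -13.99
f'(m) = -3*m^2 - 12*m + 1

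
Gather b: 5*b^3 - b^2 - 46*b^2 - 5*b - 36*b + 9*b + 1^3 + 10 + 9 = 5*b^3 - 47*b^2 - 32*b + 20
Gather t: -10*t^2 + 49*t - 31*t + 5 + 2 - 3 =-10*t^2 + 18*t + 4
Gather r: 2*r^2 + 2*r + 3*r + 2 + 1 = 2*r^2 + 5*r + 3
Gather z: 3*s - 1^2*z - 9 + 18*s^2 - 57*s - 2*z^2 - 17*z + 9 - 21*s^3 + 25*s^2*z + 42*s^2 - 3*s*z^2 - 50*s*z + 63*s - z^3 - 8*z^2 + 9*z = -21*s^3 + 60*s^2 + 9*s - z^3 + z^2*(-3*s - 10) + z*(25*s^2 - 50*s - 9)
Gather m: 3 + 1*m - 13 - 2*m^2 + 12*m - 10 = -2*m^2 + 13*m - 20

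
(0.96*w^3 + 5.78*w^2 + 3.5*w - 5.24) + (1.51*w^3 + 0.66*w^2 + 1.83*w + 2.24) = 2.47*w^3 + 6.44*w^2 + 5.33*w - 3.0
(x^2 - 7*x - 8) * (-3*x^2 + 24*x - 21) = -3*x^4 + 45*x^3 - 165*x^2 - 45*x + 168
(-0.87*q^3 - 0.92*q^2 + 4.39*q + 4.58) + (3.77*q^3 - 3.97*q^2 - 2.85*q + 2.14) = 2.9*q^3 - 4.89*q^2 + 1.54*q + 6.72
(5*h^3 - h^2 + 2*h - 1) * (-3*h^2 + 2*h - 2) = -15*h^5 + 13*h^4 - 18*h^3 + 9*h^2 - 6*h + 2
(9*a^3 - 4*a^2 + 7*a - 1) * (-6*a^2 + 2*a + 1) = -54*a^5 + 42*a^4 - 41*a^3 + 16*a^2 + 5*a - 1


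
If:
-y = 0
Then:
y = 0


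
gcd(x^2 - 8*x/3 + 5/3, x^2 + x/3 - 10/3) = x - 5/3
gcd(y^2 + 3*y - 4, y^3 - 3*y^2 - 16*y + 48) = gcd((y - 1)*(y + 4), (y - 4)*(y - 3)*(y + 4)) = y + 4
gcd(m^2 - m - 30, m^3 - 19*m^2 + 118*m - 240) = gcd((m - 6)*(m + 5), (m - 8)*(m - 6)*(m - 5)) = m - 6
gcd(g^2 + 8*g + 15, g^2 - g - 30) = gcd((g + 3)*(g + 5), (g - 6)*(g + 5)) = g + 5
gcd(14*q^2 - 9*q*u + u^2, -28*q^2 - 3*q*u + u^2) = 7*q - u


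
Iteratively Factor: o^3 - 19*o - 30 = (o - 5)*(o^2 + 5*o + 6) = (o - 5)*(o + 3)*(o + 2)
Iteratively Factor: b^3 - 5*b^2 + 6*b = (b)*(b^2 - 5*b + 6) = b*(b - 2)*(b - 3)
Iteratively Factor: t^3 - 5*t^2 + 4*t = (t - 1)*(t^2 - 4*t) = t*(t - 1)*(t - 4)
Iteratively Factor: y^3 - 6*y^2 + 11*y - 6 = (y - 3)*(y^2 - 3*y + 2) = (y - 3)*(y - 1)*(y - 2)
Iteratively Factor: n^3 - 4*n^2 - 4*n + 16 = (n + 2)*(n^2 - 6*n + 8) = (n - 2)*(n + 2)*(n - 4)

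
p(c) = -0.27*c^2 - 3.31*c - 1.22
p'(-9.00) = 1.55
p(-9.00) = 6.70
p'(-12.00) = 3.17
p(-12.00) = -0.38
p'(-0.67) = -2.95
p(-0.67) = 0.88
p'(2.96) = -4.91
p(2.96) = -13.38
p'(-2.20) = -2.12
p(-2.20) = 4.76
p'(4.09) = -5.52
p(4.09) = -19.27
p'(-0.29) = -3.15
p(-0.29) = -0.28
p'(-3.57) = -1.38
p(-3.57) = 7.16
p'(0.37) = -3.51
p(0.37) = -2.48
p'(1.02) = -3.86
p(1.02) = -4.88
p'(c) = -0.54*c - 3.31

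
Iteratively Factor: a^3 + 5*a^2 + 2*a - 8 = (a + 2)*(a^2 + 3*a - 4) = (a - 1)*(a + 2)*(a + 4)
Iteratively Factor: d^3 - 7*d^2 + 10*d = (d - 5)*(d^2 - 2*d) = (d - 5)*(d - 2)*(d)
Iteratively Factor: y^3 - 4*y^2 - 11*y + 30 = (y - 5)*(y^2 + y - 6) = (y - 5)*(y + 3)*(y - 2)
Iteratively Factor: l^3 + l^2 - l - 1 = (l + 1)*(l^2 - 1) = (l - 1)*(l + 1)*(l + 1)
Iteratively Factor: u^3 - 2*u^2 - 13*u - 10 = (u - 5)*(u^2 + 3*u + 2) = (u - 5)*(u + 2)*(u + 1)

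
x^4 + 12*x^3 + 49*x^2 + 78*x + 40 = (x + 1)*(x + 2)*(x + 4)*(x + 5)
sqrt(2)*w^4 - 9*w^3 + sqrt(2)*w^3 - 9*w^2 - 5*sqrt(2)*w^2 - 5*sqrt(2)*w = w*(w + 1)*(w - 5*sqrt(2))*(sqrt(2)*w + 1)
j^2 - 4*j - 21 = (j - 7)*(j + 3)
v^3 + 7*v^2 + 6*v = v*(v + 1)*(v + 6)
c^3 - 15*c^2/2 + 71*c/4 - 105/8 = (c - 7/2)*(c - 5/2)*(c - 3/2)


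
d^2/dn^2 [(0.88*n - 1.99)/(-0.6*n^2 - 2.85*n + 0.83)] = (-(0.88*n - 1.99)*(1.2*n + 2.85)*(2.4*n + 5.7) + (3.168*n + 2.628)*(0.6*n^2 + 2.85*n - 0.83))/(0.6*n^2 + 2.85*n - 0.83)^3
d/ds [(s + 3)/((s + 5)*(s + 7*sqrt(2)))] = (-(s + 3)*(s + 5) - (s + 3)*(s + 7*sqrt(2)) + (s + 5)*(s + 7*sqrt(2)))/((s + 5)^2*(s + 7*sqrt(2))^2)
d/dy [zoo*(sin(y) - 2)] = zoo*cos(y)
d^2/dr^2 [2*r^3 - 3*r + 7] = 12*r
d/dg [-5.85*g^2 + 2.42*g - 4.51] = 2.42 - 11.7*g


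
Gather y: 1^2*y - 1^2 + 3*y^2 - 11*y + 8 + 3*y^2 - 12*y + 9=6*y^2 - 22*y + 16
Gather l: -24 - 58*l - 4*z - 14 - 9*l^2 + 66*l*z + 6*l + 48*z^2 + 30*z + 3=-9*l^2 + l*(66*z - 52) + 48*z^2 + 26*z - 35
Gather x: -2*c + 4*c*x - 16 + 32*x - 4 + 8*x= -2*c + x*(4*c + 40) - 20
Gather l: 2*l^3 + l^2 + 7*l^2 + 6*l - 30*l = 2*l^3 + 8*l^2 - 24*l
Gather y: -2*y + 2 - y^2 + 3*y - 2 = -y^2 + y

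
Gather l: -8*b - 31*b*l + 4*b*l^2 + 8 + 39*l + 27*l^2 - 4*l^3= -8*b - 4*l^3 + l^2*(4*b + 27) + l*(39 - 31*b) + 8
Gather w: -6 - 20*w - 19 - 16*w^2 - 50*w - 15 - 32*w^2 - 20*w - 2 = -48*w^2 - 90*w - 42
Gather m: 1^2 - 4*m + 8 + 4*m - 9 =0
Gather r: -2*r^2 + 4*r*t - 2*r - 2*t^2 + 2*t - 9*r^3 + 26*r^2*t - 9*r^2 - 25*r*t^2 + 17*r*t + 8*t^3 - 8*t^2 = -9*r^3 + r^2*(26*t - 11) + r*(-25*t^2 + 21*t - 2) + 8*t^3 - 10*t^2 + 2*t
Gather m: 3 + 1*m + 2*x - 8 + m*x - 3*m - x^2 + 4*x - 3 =m*(x - 2) - x^2 + 6*x - 8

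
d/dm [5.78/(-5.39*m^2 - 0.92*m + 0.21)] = (62.3084*m + 5.3176)/(5.39*m^2 + 0.92*m - 0.21)^2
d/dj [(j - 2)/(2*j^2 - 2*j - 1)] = (-2*j^2 + 8*j - 5)/(4*j^4 - 8*j^3 + 4*j + 1)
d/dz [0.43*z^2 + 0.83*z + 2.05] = 0.86*z + 0.83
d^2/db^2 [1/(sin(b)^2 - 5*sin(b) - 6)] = (-4*sin(b)^3 + 19*sin(b)^2 - 62*sin(b) + 62)/((sin(b) - 6)^3*(sin(b) + 1)^2)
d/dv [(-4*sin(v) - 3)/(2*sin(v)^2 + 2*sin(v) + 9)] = 2*(4*sin(v)^2 + 6*sin(v) - 15)*cos(v)/(2*sin(v) - cos(2*v) + 10)^2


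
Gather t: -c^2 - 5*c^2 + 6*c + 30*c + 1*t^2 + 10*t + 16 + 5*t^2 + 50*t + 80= -6*c^2 + 36*c + 6*t^2 + 60*t + 96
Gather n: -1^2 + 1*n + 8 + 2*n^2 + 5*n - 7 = 2*n^2 + 6*n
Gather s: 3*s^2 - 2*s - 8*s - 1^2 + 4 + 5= 3*s^2 - 10*s + 8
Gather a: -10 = -10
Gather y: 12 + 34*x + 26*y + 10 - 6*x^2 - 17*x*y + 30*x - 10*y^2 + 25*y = -6*x^2 + 64*x - 10*y^2 + y*(51 - 17*x) + 22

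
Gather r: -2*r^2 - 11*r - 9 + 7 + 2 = -2*r^2 - 11*r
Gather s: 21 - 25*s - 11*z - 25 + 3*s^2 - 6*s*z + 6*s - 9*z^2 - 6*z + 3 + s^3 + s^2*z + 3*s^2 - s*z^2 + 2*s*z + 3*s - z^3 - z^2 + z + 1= s^3 + s^2*(z + 6) + s*(-z^2 - 4*z - 16) - z^3 - 10*z^2 - 16*z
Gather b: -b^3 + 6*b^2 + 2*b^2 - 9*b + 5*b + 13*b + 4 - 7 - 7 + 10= -b^3 + 8*b^2 + 9*b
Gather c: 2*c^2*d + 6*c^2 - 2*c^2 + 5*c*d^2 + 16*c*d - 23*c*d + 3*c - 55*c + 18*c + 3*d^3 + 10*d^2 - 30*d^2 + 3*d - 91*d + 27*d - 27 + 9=c^2*(2*d + 4) + c*(5*d^2 - 7*d - 34) + 3*d^3 - 20*d^2 - 61*d - 18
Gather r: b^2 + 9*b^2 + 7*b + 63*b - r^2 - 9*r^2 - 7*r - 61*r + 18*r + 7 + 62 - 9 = 10*b^2 + 70*b - 10*r^2 - 50*r + 60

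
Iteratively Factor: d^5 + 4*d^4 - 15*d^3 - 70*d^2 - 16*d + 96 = (d + 4)*(d^4 - 15*d^2 - 10*d + 24) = (d + 3)*(d + 4)*(d^3 - 3*d^2 - 6*d + 8) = (d - 4)*(d + 3)*(d + 4)*(d^2 + d - 2) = (d - 4)*(d + 2)*(d + 3)*(d + 4)*(d - 1)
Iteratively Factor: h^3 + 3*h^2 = (h)*(h^2 + 3*h) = h^2*(h + 3)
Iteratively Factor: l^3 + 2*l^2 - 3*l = (l + 3)*(l^2 - l) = l*(l + 3)*(l - 1)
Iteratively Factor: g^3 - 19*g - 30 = (g + 2)*(g^2 - 2*g - 15) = (g - 5)*(g + 2)*(g + 3)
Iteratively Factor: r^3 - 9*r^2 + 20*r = (r)*(r^2 - 9*r + 20) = r*(r - 5)*(r - 4)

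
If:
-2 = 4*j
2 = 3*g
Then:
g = 2/3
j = -1/2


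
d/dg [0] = 0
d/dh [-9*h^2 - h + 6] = -18*h - 1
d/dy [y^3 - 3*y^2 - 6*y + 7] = 3*y^2 - 6*y - 6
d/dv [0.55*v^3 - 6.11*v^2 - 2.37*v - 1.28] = 1.65*v^2 - 12.22*v - 2.37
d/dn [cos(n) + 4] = -sin(n)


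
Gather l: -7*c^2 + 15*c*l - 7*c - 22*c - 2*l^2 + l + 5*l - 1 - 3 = -7*c^2 - 29*c - 2*l^2 + l*(15*c + 6) - 4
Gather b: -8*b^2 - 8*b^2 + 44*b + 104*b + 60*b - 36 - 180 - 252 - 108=-16*b^2 + 208*b - 576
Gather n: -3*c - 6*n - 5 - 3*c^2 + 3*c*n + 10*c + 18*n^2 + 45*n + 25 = -3*c^2 + 7*c + 18*n^2 + n*(3*c + 39) + 20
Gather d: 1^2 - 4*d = 1 - 4*d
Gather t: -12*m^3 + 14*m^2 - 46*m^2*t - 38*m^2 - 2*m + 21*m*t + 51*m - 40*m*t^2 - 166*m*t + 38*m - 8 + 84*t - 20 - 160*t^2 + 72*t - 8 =-12*m^3 - 24*m^2 + 87*m + t^2*(-40*m - 160) + t*(-46*m^2 - 145*m + 156) - 36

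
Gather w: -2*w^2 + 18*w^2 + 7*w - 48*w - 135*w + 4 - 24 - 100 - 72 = 16*w^2 - 176*w - 192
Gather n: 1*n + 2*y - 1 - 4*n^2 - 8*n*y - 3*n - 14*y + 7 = -4*n^2 + n*(-8*y - 2) - 12*y + 6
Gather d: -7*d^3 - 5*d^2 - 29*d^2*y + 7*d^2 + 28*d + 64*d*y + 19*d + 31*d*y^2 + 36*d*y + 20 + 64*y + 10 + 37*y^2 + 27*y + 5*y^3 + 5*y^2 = -7*d^3 + d^2*(2 - 29*y) + d*(31*y^2 + 100*y + 47) + 5*y^3 + 42*y^2 + 91*y + 30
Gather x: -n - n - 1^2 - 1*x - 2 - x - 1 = -2*n - 2*x - 4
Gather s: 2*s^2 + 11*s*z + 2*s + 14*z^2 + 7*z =2*s^2 + s*(11*z + 2) + 14*z^2 + 7*z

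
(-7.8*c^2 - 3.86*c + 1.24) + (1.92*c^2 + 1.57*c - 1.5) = -5.88*c^2 - 2.29*c - 0.26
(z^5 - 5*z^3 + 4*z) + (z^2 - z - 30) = z^5 - 5*z^3 + z^2 + 3*z - 30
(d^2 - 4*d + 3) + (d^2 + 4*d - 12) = 2*d^2 - 9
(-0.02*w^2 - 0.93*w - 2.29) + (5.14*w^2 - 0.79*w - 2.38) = 5.12*w^2 - 1.72*w - 4.67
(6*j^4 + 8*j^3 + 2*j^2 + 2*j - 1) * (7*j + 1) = 42*j^5 + 62*j^4 + 22*j^3 + 16*j^2 - 5*j - 1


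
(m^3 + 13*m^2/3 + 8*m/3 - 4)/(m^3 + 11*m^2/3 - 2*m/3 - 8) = (3*m - 2)/(3*m - 4)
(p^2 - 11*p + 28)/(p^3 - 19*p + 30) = (p^2 - 11*p + 28)/(p^3 - 19*p + 30)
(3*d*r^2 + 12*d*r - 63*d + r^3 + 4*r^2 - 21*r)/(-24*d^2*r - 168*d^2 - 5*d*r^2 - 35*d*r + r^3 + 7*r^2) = (r - 3)/(-8*d + r)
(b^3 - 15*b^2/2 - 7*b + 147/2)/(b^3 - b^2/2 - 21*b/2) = (b - 7)/b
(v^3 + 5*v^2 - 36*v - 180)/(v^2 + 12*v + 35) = (v^2 - 36)/(v + 7)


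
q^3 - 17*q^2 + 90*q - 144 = (q - 8)*(q - 6)*(q - 3)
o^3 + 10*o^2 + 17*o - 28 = (o - 1)*(o + 4)*(o + 7)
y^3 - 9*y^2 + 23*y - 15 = (y - 5)*(y - 3)*(y - 1)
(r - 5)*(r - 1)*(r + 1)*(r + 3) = r^4 - 2*r^3 - 16*r^2 + 2*r + 15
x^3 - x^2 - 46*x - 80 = (x - 8)*(x + 2)*(x + 5)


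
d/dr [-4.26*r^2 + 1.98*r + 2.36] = 1.98 - 8.52*r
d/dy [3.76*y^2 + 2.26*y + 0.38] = 7.52*y + 2.26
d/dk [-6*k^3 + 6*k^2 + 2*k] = -18*k^2 + 12*k + 2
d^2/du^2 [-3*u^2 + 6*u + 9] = -6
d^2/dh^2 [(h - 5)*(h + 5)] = 2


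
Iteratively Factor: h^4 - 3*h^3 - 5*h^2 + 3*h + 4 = (h + 1)*(h^3 - 4*h^2 - h + 4) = (h - 4)*(h + 1)*(h^2 - 1) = (h - 4)*(h + 1)^2*(h - 1)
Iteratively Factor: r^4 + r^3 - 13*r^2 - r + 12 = (r - 3)*(r^3 + 4*r^2 - r - 4) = (r - 3)*(r + 1)*(r^2 + 3*r - 4) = (r - 3)*(r + 1)*(r + 4)*(r - 1)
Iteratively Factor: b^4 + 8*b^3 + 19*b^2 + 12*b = (b + 3)*(b^3 + 5*b^2 + 4*b) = (b + 3)*(b + 4)*(b^2 + b) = b*(b + 3)*(b + 4)*(b + 1)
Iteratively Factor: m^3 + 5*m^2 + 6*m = (m + 3)*(m^2 + 2*m) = (m + 2)*(m + 3)*(m)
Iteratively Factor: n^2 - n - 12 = (n + 3)*(n - 4)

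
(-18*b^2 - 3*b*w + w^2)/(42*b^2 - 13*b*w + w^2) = (3*b + w)/(-7*b + w)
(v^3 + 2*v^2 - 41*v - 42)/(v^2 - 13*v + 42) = (v^2 + 8*v + 7)/(v - 7)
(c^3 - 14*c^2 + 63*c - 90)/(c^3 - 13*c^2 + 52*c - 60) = (c - 3)/(c - 2)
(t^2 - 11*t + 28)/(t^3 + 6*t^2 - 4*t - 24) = (t^2 - 11*t + 28)/(t^3 + 6*t^2 - 4*t - 24)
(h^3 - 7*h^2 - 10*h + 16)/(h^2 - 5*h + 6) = (h^3 - 7*h^2 - 10*h + 16)/(h^2 - 5*h + 6)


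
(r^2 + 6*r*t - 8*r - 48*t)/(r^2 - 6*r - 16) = (r + 6*t)/(r + 2)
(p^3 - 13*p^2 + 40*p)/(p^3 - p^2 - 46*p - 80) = p*(p - 5)/(p^2 + 7*p + 10)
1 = 1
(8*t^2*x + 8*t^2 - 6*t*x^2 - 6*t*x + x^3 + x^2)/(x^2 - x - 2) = (8*t^2 - 6*t*x + x^2)/(x - 2)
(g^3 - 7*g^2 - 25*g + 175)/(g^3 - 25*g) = (g - 7)/g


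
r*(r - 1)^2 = r^3 - 2*r^2 + r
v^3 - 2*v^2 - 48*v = v*(v - 8)*(v + 6)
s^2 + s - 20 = (s - 4)*(s + 5)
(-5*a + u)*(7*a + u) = -35*a^2 + 2*a*u + u^2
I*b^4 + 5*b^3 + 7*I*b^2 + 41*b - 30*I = (b - 5*I)*(b - 2*I)*(b + 3*I)*(I*b + 1)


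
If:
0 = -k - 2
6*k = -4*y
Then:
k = -2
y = 3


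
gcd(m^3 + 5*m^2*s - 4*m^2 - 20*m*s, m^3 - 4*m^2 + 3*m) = m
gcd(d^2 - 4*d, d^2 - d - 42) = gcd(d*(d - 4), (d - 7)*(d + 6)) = 1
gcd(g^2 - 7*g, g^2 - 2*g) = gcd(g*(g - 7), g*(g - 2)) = g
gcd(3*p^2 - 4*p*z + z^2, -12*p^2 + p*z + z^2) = -3*p + z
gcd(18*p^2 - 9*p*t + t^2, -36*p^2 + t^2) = 6*p - t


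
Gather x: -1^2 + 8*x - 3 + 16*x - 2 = 24*x - 6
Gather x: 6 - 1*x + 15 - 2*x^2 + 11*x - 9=-2*x^2 + 10*x + 12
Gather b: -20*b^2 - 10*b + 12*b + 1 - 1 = -20*b^2 + 2*b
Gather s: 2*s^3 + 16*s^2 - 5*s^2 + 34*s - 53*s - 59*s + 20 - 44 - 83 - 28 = 2*s^3 + 11*s^2 - 78*s - 135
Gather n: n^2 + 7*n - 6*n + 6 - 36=n^2 + n - 30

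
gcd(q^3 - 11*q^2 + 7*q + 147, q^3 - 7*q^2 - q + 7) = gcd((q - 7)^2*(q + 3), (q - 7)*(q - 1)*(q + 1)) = q - 7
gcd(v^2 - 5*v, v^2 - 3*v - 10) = v - 5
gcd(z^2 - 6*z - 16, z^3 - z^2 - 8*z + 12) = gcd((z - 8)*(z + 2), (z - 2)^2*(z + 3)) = 1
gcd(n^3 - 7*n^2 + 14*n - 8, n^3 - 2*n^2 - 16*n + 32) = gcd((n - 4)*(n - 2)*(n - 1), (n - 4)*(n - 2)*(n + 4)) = n^2 - 6*n + 8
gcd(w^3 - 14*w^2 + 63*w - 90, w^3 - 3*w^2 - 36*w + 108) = w^2 - 9*w + 18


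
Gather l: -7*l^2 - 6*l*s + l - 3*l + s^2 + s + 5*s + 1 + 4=-7*l^2 + l*(-6*s - 2) + s^2 + 6*s + 5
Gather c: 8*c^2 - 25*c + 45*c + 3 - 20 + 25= 8*c^2 + 20*c + 8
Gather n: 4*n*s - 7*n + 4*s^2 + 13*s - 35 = n*(4*s - 7) + 4*s^2 + 13*s - 35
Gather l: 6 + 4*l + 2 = 4*l + 8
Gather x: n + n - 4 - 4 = 2*n - 8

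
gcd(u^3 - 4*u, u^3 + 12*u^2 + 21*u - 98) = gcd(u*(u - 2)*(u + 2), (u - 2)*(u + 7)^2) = u - 2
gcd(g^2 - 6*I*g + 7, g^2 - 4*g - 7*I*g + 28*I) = g - 7*I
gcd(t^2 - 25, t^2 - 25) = t^2 - 25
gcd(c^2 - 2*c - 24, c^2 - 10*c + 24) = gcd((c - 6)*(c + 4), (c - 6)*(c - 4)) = c - 6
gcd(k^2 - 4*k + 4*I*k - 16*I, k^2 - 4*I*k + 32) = k + 4*I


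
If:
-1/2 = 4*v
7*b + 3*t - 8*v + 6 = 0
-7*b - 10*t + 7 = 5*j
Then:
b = -3*t/7 - 1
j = 14/5 - 7*t/5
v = -1/8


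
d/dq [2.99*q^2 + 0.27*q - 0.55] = 5.98*q + 0.27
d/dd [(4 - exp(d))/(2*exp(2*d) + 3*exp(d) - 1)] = ((exp(d) - 4)*(4*exp(d) + 3) - 2*exp(2*d) - 3*exp(d) + 1)*exp(d)/(2*exp(2*d) + 3*exp(d) - 1)^2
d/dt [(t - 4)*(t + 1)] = 2*t - 3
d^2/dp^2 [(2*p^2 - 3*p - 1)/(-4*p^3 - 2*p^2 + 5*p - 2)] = 2*(-32*p^6 + 144*p^5 + 48*p^4 + 228*p^3 - 168*p^2 - 90*p + 43)/(64*p^9 + 96*p^8 - 192*p^7 - 136*p^6 + 336*p^5 - 66*p^4 - 197*p^3 + 174*p^2 - 60*p + 8)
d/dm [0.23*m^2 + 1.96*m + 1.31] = 0.46*m + 1.96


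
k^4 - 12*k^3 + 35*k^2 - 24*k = k*(k - 8)*(k - 3)*(k - 1)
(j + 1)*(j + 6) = j^2 + 7*j + 6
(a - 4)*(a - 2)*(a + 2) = a^3 - 4*a^2 - 4*a + 16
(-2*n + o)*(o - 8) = -2*n*o + 16*n + o^2 - 8*o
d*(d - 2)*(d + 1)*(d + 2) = d^4 + d^3 - 4*d^2 - 4*d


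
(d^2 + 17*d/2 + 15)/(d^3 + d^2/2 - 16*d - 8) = (2*d^2 + 17*d + 30)/(2*d^3 + d^2 - 32*d - 16)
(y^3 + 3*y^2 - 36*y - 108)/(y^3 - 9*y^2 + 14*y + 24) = (y^2 + 9*y + 18)/(y^2 - 3*y - 4)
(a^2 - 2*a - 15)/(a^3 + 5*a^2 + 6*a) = (a - 5)/(a*(a + 2))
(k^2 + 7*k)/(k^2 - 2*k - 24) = k*(k + 7)/(k^2 - 2*k - 24)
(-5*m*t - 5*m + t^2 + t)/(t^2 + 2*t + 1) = (-5*m + t)/(t + 1)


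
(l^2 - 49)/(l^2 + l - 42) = (l - 7)/(l - 6)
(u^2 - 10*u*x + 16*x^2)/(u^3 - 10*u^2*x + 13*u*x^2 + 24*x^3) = (-u + 2*x)/(-u^2 + 2*u*x + 3*x^2)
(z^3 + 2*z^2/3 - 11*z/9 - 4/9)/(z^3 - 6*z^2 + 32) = (9*z^3 + 6*z^2 - 11*z - 4)/(9*(z^3 - 6*z^2 + 32))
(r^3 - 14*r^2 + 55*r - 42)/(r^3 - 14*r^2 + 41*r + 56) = (r^2 - 7*r + 6)/(r^2 - 7*r - 8)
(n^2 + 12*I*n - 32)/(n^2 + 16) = (n + 8*I)/(n - 4*I)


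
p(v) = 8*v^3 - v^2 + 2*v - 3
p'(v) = 24*v^2 - 2*v + 2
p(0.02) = -2.96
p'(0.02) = 1.97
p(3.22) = 260.16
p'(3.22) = 244.40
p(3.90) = 464.14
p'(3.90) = 359.24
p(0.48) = -1.39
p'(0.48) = 6.57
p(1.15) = 10.14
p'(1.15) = 31.44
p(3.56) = 352.39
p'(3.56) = 299.05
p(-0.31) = -3.95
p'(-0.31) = 4.93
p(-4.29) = -661.61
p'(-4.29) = 452.28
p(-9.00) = -5934.00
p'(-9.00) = 1964.00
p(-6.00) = -1779.00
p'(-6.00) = 878.00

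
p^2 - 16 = (p - 4)*(p + 4)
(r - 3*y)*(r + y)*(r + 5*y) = r^3 + 3*r^2*y - 13*r*y^2 - 15*y^3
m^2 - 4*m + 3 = (m - 3)*(m - 1)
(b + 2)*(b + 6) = b^2 + 8*b + 12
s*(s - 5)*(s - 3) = s^3 - 8*s^2 + 15*s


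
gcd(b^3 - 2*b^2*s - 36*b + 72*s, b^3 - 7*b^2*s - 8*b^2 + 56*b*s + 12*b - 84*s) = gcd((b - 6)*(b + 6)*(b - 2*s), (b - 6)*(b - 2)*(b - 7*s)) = b - 6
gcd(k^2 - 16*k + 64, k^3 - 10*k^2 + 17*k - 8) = k - 8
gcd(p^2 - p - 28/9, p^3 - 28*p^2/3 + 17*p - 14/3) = 1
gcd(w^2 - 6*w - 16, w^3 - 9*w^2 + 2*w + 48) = w^2 - 6*w - 16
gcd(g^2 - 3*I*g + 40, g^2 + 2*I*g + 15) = g + 5*I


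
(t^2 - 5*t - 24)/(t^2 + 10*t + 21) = (t - 8)/(t + 7)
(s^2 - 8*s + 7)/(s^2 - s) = (s - 7)/s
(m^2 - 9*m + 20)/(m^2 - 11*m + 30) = (m - 4)/(m - 6)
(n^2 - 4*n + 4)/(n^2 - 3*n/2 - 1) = 2*(n - 2)/(2*n + 1)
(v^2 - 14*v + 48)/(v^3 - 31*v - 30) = (v - 8)/(v^2 + 6*v + 5)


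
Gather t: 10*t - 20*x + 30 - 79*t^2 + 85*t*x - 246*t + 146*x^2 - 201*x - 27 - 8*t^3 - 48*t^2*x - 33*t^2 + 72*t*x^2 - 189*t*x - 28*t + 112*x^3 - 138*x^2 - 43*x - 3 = -8*t^3 + t^2*(-48*x - 112) + t*(72*x^2 - 104*x - 264) + 112*x^3 + 8*x^2 - 264*x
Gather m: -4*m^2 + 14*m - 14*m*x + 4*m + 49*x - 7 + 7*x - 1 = -4*m^2 + m*(18 - 14*x) + 56*x - 8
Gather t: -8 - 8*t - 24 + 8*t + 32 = 0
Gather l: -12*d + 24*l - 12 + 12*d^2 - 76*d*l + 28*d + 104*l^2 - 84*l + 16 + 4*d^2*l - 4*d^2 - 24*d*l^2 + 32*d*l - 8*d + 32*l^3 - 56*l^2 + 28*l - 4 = 8*d^2 + 8*d + 32*l^3 + l^2*(48 - 24*d) + l*(4*d^2 - 44*d - 32)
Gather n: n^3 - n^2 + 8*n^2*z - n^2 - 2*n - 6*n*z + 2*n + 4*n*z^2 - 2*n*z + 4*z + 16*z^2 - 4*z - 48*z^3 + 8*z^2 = n^3 + n^2*(8*z - 2) + n*(4*z^2 - 8*z) - 48*z^3 + 24*z^2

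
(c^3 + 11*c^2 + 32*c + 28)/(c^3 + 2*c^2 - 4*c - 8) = (c + 7)/(c - 2)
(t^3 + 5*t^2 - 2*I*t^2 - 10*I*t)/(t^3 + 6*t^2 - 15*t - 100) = t*(t - 2*I)/(t^2 + t - 20)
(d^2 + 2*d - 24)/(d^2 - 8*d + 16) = (d + 6)/(d - 4)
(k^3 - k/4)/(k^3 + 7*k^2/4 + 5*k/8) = 2*(2*k - 1)/(4*k + 5)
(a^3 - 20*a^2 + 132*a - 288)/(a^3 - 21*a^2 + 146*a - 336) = (a - 6)/(a - 7)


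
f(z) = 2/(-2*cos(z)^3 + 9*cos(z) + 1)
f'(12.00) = -0.09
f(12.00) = 0.27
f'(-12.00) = 0.09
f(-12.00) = 0.27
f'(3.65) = -0.14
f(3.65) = -0.36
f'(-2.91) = -0.04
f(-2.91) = -0.34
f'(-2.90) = -0.05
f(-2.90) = -0.34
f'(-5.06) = 0.98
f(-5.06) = 0.50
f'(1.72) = 159.80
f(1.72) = -6.04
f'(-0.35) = -0.04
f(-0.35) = 0.26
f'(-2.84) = -0.06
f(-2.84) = -0.34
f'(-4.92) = 2.13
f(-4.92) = 0.70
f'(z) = 2*(-6*sin(z)*cos(z)^2 + 9*sin(z))/(-2*cos(z)^3 + 9*cos(z) + 1)^2 = 6*(2 - cos(2*z))*sin(z)/(-2*cos(z)^3 + 9*cos(z) + 1)^2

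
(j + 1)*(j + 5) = j^2 + 6*j + 5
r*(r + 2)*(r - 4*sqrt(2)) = r^3 - 4*sqrt(2)*r^2 + 2*r^2 - 8*sqrt(2)*r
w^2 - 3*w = w*(w - 3)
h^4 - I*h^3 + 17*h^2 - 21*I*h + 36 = (h - 3*I)^2*(h + I)*(h + 4*I)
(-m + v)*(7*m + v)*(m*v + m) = -7*m^3*v - 7*m^3 + 6*m^2*v^2 + 6*m^2*v + m*v^3 + m*v^2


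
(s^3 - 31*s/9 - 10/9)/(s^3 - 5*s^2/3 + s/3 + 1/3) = (3*s^2 - s - 10)/(3*(s^2 - 2*s + 1))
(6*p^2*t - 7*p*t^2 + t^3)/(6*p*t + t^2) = (6*p^2 - 7*p*t + t^2)/(6*p + t)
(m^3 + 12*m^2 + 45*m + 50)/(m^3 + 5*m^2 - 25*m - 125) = (m + 2)/(m - 5)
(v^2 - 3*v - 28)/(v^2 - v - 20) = (v - 7)/(v - 5)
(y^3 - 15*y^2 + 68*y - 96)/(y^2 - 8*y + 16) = (y^2 - 11*y + 24)/(y - 4)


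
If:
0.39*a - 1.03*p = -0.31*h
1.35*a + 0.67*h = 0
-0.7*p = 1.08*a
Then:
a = 0.00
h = 0.00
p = 0.00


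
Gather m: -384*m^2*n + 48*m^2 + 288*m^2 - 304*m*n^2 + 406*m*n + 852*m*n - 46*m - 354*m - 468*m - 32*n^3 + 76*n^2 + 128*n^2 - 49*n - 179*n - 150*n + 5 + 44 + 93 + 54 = m^2*(336 - 384*n) + m*(-304*n^2 + 1258*n - 868) - 32*n^3 + 204*n^2 - 378*n + 196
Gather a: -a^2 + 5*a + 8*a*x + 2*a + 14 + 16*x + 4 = -a^2 + a*(8*x + 7) + 16*x + 18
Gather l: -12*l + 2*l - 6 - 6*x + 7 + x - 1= -10*l - 5*x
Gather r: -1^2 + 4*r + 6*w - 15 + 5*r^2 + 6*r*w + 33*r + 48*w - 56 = 5*r^2 + r*(6*w + 37) + 54*w - 72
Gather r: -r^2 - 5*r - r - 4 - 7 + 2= -r^2 - 6*r - 9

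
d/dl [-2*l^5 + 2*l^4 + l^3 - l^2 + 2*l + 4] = -10*l^4 + 8*l^3 + 3*l^2 - 2*l + 2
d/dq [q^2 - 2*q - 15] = 2*q - 2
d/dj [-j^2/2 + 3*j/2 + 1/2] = 3/2 - j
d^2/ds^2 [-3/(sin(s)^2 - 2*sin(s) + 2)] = 6*(2*sin(s)^4 - 3*sin(s)^3 - 5*sin(s)^2 + 8*sin(s) - 2)/(sin(s)^2 - 2*sin(s) + 2)^3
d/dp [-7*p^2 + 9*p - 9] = 9 - 14*p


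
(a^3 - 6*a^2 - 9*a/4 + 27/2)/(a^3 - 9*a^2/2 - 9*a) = (a - 3/2)/a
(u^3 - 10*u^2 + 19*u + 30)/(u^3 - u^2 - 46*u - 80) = (-u^3 + 10*u^2 - 19*u - 30)/(-u^3 + u^2 + 46*u + 80)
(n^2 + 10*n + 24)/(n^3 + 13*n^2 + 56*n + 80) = (n + 6)/(n^2 + 9*n + 20)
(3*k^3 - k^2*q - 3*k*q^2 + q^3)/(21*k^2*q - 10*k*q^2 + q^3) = (-k^2 + q^2)/(q*(-7*k + q))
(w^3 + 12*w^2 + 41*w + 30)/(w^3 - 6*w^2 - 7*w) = (w^2 + 11*w + 30)/(w*(w - 7))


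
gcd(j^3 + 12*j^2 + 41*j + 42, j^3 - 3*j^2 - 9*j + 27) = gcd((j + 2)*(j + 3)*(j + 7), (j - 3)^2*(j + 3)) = j + 3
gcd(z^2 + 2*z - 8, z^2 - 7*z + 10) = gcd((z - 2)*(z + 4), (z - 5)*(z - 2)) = z - 2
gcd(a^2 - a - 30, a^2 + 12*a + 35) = a + 5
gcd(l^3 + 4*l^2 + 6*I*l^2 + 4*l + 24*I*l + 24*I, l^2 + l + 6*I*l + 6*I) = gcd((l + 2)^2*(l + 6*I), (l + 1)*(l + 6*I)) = l + 6*I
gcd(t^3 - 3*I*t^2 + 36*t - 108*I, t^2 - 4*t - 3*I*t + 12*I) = t - 3*I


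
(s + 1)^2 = s^2 + 2*s + 1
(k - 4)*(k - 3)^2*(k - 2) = k^4 - 12*k^3 + 53*k^2 - 102*k + 72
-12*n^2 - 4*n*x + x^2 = (-6*n + x)*(2*n + x)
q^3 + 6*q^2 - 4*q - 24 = (q - 2)*(q + 2)*(q + 6)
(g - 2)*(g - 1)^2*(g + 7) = g^4 + 3*g^3 - 23*g^2 + 33*g - 14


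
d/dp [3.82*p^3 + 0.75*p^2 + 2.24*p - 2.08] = 11.46*p^2 + 1.5*p + 2.24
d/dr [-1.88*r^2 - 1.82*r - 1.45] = -3.76*r - 1.82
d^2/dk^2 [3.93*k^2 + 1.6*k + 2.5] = 7.86000000000000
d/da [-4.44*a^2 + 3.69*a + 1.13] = 3.69 - 8.88*a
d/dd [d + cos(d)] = 1 - sin(d)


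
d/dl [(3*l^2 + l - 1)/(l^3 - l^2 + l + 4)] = ((6*l + 1)*(l^3 - l^2 + l + 4) - (3*l^2 - 2*l + 1)*(3*l^2 + l - 1))/(l^3 - l^2 + l + 4)^2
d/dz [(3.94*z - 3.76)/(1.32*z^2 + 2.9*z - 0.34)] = (-5.2008*z^2 + 9.9264*z + 9.5644)/(1.7424*z^4 + 7.656*z^3 + 7.5124*z^2 - 1.972*z + 0.1156)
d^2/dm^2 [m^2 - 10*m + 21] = 2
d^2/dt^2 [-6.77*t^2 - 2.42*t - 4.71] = -13.5400000000000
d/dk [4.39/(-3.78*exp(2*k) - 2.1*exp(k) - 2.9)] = (33.1884*exp(k) + 9.219)*exp(k)/(3.78*exp(2*k) + 2.1*exp(k) + 2.9)^2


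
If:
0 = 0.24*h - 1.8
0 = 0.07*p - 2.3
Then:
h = 7.50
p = 32.86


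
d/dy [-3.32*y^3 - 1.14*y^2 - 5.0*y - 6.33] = -9.96*y^2 - 2.28*y - 5.0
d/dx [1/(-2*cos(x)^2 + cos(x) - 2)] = (1 - 4*cos(x))*sin(x)/(-cos(x) + cos(2*x) + 3)^2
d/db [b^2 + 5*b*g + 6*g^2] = 2*b + 5*g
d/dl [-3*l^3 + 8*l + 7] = 8 - 9*l^2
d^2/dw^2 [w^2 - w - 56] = 2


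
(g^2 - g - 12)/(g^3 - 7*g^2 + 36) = (g^2 - g - 12)/(g^3 - 7*g^2 + 36)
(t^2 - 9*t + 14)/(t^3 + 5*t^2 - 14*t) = (t - 7)/(t*(t + 7))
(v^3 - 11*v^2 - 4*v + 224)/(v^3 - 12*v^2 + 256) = (v - 7)/(v - 8)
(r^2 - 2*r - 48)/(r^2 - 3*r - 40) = (r + 6)/(r + 5)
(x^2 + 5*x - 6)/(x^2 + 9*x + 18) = (x - 1)/(x + 3)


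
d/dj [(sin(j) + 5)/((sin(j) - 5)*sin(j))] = (-cos(j) - 10/tan(j) + 25*cos(j)/sin(j)^2)/(sin(j) - 5)^2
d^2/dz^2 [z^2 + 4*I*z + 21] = 2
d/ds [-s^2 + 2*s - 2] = 2 - 2*s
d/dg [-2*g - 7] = -2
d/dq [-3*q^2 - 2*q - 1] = -6*q - 2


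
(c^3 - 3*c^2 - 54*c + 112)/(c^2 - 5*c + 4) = (c^3 - 3*c^2 - 54*c + 112)/(c^2 - 5*c + 4)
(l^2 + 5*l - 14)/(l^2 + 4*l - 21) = (l - 2)/(l - 3)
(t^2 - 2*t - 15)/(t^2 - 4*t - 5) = (t + 3)/(t + 1)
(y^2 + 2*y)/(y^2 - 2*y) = (y + 2)/(y - 2)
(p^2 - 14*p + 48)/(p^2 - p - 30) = (p - 8)/(p + 5)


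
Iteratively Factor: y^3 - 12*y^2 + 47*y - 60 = (y - 5)*(y^2 - 7*y + 12) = (y - 5)*(y - 4)*(y - 3)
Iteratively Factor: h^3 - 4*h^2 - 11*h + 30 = (h - 2)*(h^2 - 2*h - 15) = (h - 2)*(h + 3)*(h - 5)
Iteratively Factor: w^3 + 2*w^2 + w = (w + 1)*(w^2 + w) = (w + 1)^2*(w)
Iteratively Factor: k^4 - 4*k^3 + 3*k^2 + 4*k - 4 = (k - 1)*(k^3 - 3*k^2 + 4) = (k - 2)*(k - 1)*(k^2 - k - 2) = (k - 2)^2*(k - 1)*(k + 1)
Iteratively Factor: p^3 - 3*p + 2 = (p + 2)*(p^2 - 2*p + 1) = (p - 1)*(p + 2)*(p - 1)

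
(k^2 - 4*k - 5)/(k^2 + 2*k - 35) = (k + 1)/(k + 7)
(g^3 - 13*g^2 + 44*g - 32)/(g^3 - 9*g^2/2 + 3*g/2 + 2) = 2*(g - 8)/(2*g + 1)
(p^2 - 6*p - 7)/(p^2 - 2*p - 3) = (p - 7)/(p - 3)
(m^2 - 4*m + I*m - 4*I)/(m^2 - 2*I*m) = (m^2 + m*(-4 + I) - 4*I)/(m*(m - 2*I))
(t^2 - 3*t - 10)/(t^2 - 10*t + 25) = (t + 2)/(t - 5)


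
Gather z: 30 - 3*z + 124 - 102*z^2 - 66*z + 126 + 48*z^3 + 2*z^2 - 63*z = 48*z^3 - 100*z^2 - 132*z + 280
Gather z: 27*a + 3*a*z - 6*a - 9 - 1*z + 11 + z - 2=3*a*z + 21*a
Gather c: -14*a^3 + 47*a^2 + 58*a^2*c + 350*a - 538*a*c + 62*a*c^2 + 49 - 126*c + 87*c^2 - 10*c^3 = -14*a^3 + 47*a^2 + 350*a - 10*c^3 + c^2*(62*a + 87) + c*(58*a^2 - 538*a - 126) + 49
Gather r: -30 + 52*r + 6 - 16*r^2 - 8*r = -16*r^2 + 44*r - 24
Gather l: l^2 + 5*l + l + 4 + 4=l^2 + 6*l + 8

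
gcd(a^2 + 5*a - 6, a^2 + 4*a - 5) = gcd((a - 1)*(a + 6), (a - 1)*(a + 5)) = a - 1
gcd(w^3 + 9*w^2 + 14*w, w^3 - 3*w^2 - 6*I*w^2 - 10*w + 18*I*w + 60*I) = w + 2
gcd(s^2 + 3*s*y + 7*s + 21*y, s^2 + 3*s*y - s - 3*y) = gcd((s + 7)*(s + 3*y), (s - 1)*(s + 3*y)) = s + 3*y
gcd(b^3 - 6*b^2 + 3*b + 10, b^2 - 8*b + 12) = b - 2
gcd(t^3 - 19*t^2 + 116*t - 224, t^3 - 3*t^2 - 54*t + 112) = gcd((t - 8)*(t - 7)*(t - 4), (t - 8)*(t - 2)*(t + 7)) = t - 8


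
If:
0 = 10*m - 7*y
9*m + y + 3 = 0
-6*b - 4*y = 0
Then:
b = 20/73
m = -21/73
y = -30/73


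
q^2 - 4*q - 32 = (q - 8)*(q + 4)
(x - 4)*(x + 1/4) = x^2 - 15*x/4 - 1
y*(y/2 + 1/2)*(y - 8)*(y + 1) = y^4/2 - 3*y^3 - 15*y^2/2 - 4*y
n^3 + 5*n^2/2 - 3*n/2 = n*(n - 1/2)*(n + 3)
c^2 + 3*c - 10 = (c - 2)*(c + 5)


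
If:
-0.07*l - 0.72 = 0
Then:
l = -10.29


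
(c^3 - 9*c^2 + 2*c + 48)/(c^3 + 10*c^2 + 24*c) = (c^3 - 9*c^2 + 2*c + 48)/(c*(c^2 + 10*c + 24))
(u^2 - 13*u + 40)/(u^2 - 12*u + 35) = (u - 8)/(u - 7)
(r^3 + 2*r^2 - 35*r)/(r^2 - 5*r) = r + 7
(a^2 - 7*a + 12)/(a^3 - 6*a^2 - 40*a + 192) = (a - 3)/(a^2 - 2*a - 48)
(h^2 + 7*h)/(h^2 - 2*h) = (h + 7)/(h - 2)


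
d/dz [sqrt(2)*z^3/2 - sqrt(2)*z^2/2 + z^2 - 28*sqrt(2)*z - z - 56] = 3*sqrt(2)*z^2/2 - sqrt(2)*z + 2*z - 28*sqrt(2) - 1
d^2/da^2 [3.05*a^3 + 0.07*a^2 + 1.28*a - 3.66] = 18.3*a + 0.14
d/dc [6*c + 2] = 6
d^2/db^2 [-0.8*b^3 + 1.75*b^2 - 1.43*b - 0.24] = 3.5 - 4.8*b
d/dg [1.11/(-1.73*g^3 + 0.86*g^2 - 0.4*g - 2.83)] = (5.7609*g^2 - 1.9092*g + 0.444)/(1.73*g^3 - 0.86*g^2 + 0.4*g + 2.83)^2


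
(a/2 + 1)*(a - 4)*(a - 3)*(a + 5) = a^4/2 - 27*a^2/2 + 7*a + 60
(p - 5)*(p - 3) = p^2 - 8*p + 15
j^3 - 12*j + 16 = (j - 2)^2*(j + 4)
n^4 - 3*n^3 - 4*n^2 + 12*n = n*(n - 3)*(n - 2)*(n + 2)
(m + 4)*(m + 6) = m^2 + 10*m + 24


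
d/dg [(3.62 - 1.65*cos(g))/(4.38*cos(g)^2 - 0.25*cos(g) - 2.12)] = (-7.227*cos(g)^2 + 31.7112*cos(g) - 4.403)*sin(g)/(19.1844*cos(g)^4 - 2.19*cos(g)^3 - 18.5087*cos(g)^2 + 1.06*cos(g) + 4.4944)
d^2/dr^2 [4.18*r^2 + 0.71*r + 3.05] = 8.36000000000000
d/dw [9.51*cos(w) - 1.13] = -9.51*sin(w)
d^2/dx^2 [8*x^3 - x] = 48*x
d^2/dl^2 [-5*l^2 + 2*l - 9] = -10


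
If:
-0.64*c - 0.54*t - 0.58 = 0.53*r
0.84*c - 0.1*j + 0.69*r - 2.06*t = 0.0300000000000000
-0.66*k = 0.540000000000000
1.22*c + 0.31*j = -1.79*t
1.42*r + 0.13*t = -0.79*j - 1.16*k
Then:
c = -0.07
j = 2.41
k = -0.82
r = -0.64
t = -0.37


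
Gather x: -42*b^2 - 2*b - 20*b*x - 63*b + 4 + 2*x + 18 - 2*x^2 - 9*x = -42*b^2 - 65*b - 2*x^2 + x*(-20*b - 7) + 22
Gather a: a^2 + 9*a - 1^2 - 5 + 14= a^2 + 9*a + 8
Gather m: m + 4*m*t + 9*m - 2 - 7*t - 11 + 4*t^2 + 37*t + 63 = m*(4*t + 10) + 4*t^2 + 30*t + 50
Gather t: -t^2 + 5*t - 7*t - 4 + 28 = -t^2 - 2*t + 24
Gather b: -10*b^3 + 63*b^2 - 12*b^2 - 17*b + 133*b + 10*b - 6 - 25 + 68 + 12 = -10*b^3 + 51*b^2 + 126*b + 49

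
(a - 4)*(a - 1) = a^2 - 5*a + 4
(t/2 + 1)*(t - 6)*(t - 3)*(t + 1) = t^4/2 - 3*t^3 - 7*t^2/2 + 18*t + 18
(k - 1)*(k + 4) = k^2 + 3*k - 4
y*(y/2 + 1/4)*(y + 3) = y^3/2 + 7*y^2/4 + 3*y/4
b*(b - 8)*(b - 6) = b^3 - 14*b^2 + 48*b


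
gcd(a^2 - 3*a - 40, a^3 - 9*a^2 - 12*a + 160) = a - 8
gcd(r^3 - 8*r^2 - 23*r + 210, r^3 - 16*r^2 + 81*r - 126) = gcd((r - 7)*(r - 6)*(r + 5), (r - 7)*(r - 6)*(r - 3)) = r^2 - 13*r + 42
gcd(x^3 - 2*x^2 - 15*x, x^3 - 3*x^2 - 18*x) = x^2 + 3*x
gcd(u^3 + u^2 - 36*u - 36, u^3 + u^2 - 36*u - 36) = u^3 + u^2 - 36*u - 36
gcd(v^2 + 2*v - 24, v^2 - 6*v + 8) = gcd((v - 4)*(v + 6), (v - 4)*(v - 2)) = v - 4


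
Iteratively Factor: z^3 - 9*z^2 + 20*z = (z - 4)*(z^2 - 5*z) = z*(z - 4)*(z - 5)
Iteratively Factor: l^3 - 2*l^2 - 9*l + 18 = (l + 3)*(l^2 - 5*l + 6) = (l - 2)*(l + 3)*(l - 3)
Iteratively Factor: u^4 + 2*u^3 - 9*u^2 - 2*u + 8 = (u + 1)*(u^3 + u^2 - 10*u + 8) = (u + 1)*(u + 4)*(u^2 - 3*u + 2) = (u - 1)*(u + 1)*(u + 4)*(u - 2)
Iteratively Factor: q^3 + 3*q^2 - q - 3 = (q + 3)*(q^2 - 1) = (q - 1)*(q + 3)*(q + 1)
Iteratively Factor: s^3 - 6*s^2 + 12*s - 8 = (s - 2)*(s^2 - 4*s + 4) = (s - 2)^2*(s - 2)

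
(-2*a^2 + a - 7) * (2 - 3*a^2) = 6*a^4 - 3*a^3 + 17*a^2 + 2*a - 14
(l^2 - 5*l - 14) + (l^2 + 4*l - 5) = 2*l^2 - l - 19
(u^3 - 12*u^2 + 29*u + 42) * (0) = 0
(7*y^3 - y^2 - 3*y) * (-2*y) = -14*y^4 + 2*y^3 + 6*y^2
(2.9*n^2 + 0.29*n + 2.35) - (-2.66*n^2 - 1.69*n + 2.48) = 5.56*n^2 + 1.98*n - 0.13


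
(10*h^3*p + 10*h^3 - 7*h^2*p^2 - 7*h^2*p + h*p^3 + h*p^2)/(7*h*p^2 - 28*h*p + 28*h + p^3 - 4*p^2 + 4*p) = h*(10*h^2*p + 10*h^2 - 7*h*p^2 - 7*h*p + p^3 + p^2)/(7*h*p^2 - 28*h*p + 28*h + p^3 - 4*p^2 + 4*p)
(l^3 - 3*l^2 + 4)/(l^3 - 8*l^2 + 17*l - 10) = (l^2 - l - 2)/(l^2 - 6*l + 5)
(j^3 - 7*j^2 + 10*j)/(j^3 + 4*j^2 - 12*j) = (j - 5)/(j + 6)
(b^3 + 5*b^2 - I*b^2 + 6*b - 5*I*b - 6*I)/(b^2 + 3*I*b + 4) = (b^2 + 5*b + 6)/(b + 4*I)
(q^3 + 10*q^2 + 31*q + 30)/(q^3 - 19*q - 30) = (q + 5)/(q - 5)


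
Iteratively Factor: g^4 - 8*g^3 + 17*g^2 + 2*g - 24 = (g - 2)*(g^3 - 6*g^2 + 5*g + 12) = (g - 2)*(g + 1)*(g^2 - 7*g + 12) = (g - 3)*(g - 2)*(g + 1)*(g - 4)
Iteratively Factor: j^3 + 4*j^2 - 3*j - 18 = (j - 2)*(j^2 + 6*j + 9) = (j - 2)*(j + 3)*(j + 3)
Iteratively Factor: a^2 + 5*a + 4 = (a + 1)*(a + 4)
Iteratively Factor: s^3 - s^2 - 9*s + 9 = (s - 1)*(s^2 - 9) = (s - 1)*(s + 3)*(s - 3)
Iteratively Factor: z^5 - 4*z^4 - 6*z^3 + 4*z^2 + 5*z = (z)*(z^4 - 4*z^3 - 6*z^2 + 4*z + 5) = z*(z + 1)*(z^3 - 5*z^2 - z + 5) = z*(z + 1)^2*(z^2 - 6*z + 5) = z*(z - 1)*(z + 1)^2*(z - 5)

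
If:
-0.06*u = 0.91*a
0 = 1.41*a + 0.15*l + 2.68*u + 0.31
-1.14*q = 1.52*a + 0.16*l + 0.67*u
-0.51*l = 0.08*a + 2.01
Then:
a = -0.01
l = -3.94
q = 0.50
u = 0.11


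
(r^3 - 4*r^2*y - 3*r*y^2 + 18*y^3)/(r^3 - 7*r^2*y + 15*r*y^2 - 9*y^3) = (-r - 2*y)/(-r + y)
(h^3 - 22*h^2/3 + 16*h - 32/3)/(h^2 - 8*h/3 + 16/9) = 3*(h^2 - 6*h + 8)/(3*h - 4)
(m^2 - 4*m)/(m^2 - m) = (m - 4)/(m - 1)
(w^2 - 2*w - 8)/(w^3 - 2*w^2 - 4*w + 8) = (w - 4)/(w^2 - 4*w + 4)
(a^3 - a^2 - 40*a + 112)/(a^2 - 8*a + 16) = a + 7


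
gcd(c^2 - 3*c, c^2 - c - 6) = c - 3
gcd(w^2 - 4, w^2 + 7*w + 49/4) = 1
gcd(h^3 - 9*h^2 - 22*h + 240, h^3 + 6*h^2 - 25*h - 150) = h + 5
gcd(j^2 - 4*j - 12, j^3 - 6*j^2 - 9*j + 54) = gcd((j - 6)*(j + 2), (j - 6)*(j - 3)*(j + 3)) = j - 6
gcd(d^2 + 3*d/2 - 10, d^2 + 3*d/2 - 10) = d^2 + 3*d/2 - 10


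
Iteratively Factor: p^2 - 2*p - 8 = (p + 2)*(p - 4)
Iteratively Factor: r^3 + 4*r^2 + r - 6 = (r + 2)*(r^2 + 2*r - 3) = (r + 2)*(r + 3)*(r - 1)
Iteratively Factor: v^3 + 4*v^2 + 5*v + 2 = (v + 1)*(v^2 + 3*v + 2) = (v + 1)^2*(v + 2)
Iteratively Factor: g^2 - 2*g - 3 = (g + 1)*(g - 3)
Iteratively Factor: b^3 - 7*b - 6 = (b + 2)*(b^2 - 2*b - 3) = (b + 1)*(b + 2)*(b - 3)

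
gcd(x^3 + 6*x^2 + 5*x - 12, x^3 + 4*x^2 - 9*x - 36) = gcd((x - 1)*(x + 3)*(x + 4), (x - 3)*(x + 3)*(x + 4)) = x^2 + 7*x + 12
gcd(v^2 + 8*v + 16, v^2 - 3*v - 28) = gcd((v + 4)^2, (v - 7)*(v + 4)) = v + 4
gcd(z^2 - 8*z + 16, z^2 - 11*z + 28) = z - 4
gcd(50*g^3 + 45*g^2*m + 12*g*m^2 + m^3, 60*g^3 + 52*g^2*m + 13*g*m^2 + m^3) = 10*g^2 + 7*g*m + m^2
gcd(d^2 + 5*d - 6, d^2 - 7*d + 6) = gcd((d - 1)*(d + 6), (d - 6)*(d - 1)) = d - 1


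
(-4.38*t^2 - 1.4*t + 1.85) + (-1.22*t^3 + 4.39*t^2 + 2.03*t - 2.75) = -1.22*t^3 + 0.00999999999999979*t^2 + 0.63*t - 0.9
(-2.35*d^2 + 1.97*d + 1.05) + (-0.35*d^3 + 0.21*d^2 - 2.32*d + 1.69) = -0.35*d^3 - 2.14*d^2 - 0.35*d + 2.74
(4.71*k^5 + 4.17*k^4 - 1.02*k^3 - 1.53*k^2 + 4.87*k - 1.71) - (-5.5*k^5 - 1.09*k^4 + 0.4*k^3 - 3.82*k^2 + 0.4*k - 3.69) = 10.21*k^5 + 5.26*k^4 - 1.42*k^3 + 2.29*k^2 + 4.47*k + 1.98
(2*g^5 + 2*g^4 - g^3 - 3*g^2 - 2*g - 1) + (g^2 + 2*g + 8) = 2*g^5 + 2*g^4 - g^3 - 2*g^2 + 7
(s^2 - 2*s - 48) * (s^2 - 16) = s^4 - 2*s^3 - 64*s^2 + 32*s + 768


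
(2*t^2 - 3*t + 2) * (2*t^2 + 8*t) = 4*t^4 + 10*t^3 - 20*t^2 + 16*t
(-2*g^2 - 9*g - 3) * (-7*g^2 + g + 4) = 14*g^4 + 61*g^3 + 4*g^2 - 39*g - 12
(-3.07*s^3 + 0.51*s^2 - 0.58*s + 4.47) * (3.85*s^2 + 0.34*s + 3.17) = -11.8195*s^5 + 0.9197*s^4 - 11.7915*s^3 + 18.629*s^2 - 0.3188*s + 14.1699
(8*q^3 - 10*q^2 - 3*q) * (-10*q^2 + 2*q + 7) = -80*q^5 + 116*q^4 + 66*q^3 - 76*q^2 - 21*q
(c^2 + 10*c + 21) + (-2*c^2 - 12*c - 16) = -c^2 - 2*c + 5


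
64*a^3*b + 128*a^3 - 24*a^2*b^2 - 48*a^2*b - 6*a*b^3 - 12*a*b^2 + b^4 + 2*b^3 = (-8*a + b)*(-2*a + b)*(4*a + b)*(b + 2)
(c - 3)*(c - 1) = c^2 - 4*c + 3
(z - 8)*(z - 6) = z^2 - 14*z + 48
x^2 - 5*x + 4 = (x - 4)*(x - 1)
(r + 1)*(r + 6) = r^2 + 7*r + 6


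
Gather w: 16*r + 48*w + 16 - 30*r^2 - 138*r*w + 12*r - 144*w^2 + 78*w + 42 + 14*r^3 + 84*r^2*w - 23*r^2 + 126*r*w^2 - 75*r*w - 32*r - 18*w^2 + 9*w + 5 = 14*r^3 - 53*r^2 - 4*r + w^2*(126*r - 162) + w*(84*r^2 - 213*r + 135) + 63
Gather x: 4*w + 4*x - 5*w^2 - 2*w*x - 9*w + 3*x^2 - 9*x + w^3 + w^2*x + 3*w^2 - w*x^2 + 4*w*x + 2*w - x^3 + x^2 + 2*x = w^3 - 2*w^2 - 3*w - x^3 + x^2*(4 - w) + x*(w^2 + 2*w - 3)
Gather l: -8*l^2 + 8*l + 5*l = -8*l^2 + 13*l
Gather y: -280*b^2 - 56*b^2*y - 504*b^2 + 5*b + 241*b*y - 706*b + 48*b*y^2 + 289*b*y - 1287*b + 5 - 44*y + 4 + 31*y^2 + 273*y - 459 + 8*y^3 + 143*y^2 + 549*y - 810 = -784*b^2 - 1988*b + 8*y^3 + y^2*(48*b + 174) + y*(-56*b^2 + 530*b + 778) - 1260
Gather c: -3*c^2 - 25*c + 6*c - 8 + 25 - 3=-3*c^2 - 19*c + 14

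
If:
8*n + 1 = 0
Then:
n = -1/8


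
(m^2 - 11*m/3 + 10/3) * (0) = 0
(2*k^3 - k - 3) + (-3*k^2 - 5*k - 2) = 2*k^3 - 3*k^2 - 6*k - 5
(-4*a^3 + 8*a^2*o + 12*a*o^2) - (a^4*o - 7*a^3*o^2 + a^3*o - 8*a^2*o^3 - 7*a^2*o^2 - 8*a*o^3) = -a^4*o + 7*a^3*o^2 - a^3*o - 4*a^3 + 8*a^2*o^3 + 7*a^2*o^2 + 8*a^2*o + 8*a*o^3 + 12*a*o^2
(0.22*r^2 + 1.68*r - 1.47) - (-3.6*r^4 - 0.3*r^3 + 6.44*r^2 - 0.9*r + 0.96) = 3.6*r^4 + 0.3*r^3 - 6.22*r^2 + 2.58*r - 2.43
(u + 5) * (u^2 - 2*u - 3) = u^3 + 3*u^2 - 13*u - 15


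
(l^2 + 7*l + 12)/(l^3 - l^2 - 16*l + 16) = (l + 3)/(l^2 - 5*l + 4)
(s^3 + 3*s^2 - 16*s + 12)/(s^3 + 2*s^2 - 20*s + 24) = (s - 1)/(s - 2)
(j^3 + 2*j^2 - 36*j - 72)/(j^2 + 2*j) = j - 36/j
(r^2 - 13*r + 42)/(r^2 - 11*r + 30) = (r - 7)/(r - 5)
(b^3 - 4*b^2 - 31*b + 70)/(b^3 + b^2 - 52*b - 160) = (b^2 - 9*b + 14)/(b^2 - 4*b - 32)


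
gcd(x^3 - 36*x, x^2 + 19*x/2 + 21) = x + 6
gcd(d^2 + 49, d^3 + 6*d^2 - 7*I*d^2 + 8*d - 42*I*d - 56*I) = d - 7*I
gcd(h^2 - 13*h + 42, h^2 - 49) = h - 7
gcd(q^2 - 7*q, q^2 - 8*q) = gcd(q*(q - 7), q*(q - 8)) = q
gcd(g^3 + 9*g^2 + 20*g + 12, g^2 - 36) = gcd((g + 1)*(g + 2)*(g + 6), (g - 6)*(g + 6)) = g + 6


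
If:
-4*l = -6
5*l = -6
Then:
No Solution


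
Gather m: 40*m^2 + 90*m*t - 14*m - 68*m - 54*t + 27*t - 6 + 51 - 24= 40*m^2 + m*(90*t - 82) - 27*t + 21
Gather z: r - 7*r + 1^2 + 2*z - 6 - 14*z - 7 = -6*r - 12*z - 12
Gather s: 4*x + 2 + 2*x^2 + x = 2*x^2 + 5*x + 2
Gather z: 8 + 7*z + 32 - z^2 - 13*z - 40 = -z^2 - 6*z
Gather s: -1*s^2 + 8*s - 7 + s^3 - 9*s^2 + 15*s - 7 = s^3 - 10*s^2 + 23*s - 14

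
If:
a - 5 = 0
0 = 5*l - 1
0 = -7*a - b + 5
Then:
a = 5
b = -30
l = 1/5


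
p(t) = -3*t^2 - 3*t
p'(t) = -6*t - 3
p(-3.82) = -32.32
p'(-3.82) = 19.92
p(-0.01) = 0.03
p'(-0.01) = -2.94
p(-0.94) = 0.17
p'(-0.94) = 2.64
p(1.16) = -7.52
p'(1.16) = -9.96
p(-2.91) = -16.67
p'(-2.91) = 14.46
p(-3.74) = -30.74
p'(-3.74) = 19.44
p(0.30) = -1.17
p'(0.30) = -4.80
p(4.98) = -89.34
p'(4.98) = -32.88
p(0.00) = 0.00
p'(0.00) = -3.00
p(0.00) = 0.00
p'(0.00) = -3.00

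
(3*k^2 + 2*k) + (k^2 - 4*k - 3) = 4*k^2 - 2*k - 3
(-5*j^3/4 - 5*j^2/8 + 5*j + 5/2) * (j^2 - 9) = -5*j^5/4 - 5*j^4/8 + 65*j^3/4 + 65*j^2/8 - 45*j - 45/2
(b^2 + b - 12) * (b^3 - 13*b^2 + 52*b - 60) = b^5 - 12*b^4 + 27*b^3 + 148*b^2 - 684*b + 720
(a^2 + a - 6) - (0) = a^2 + a - 6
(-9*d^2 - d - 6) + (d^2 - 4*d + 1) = -8*d^2 - 5*d - 5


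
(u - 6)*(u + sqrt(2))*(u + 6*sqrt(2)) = u^3 - 6*u^2 + 7*sqrt(2)*u^2 - 42*sqrt(2)*u + 12*u - 72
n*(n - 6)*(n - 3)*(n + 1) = n^4 - 8*n^3 + 9*n^2 + 18*n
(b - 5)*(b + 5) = b^2 - 25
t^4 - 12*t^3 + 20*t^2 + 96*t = t*(t - 8)*(t - 6)*(t + 2)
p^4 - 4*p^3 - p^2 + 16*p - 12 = (p - 3)*(p - 2)*(p - 1)*(p + 2)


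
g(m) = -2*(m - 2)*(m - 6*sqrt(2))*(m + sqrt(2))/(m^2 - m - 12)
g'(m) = -2*(1 - 2*m)*(m - 2)*(m - 6*sqrt(2))*(m + sqrt(2))/(m^2 - m - 12)^2 - 2*(m - 2)*(m - 6*sqrt(2))/(m^2 - m - 12) - 2*(m - 2)*(m + sqrt(2))/(m^2 - m - 12) - 2*(m - 6*sqrt(2))*(m + sqrt(2))/(m^2 - m - 12)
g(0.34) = 3.88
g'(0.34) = -0.70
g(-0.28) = 3.89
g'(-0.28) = 0.76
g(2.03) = -0.13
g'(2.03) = -4.55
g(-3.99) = 48.67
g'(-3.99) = 24.33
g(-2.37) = -22.60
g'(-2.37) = 63.21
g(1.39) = 2.12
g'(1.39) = -2.69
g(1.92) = 0.34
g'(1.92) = -4.13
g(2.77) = -5.19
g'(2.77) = -10.39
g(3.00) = -8.07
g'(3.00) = -15.15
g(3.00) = -8.07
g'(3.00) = -15.15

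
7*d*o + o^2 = o*(7*d + o)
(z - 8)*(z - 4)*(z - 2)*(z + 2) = z^4 - 12*z^3 + 28*z^2 + 48*z - 128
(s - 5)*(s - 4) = s^2 - 9*s + 20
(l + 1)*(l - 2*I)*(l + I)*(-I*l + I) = -I*l^4 - l^3 - I*l^2 + l + 2*I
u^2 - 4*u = u*(u - 4)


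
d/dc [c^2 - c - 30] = 2*c - 1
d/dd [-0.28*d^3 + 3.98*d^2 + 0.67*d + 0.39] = -0.84*d^2 + 7.96*d + 0.67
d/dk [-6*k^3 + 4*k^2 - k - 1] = -18*k^2 + 8*k - 1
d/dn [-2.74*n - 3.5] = -2.74000000000000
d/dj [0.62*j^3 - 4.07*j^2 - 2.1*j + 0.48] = 1.86*j^2 - 8.14*j - 2.1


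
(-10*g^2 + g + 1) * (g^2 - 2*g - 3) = -10*g^4 + 21*g^3 + 29*g^2 - 5*g - 3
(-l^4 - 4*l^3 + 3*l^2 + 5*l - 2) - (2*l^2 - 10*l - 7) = -l^4 - 4*l^3 + l^2 + 15*l + 5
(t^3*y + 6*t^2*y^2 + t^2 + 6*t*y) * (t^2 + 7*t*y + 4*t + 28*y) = t^5*y + 13*t^4*y^2 + 4*t^4*y + t^4 + 42*t^3*y^3 + 52*t^3*y^2 + 13*t^3*y + 4*t^3 + 168*t^2*y^3 + 42*t^2*y^2 + 52*t^2*y + 168*t*y^2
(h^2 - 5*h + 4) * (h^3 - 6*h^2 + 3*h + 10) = h^5 - 11*h^4 + 37*h^3 - 29*h^2 - 38*h + 40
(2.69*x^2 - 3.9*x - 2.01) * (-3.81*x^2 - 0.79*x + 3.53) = -10.2489*x^4 + 12.7339*x^3 + 20.2348*x^2 - 12.1791*x - 7.0953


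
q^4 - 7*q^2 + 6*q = q*(q - 2)*(q - 1)*(q + 3)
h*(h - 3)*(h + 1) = h^3 - 2*h^2 - 3*h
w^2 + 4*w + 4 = (w + 2)^2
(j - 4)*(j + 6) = j^2 + 2*j - 24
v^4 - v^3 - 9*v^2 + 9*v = v*(v - 3)*(v - 1)*(v + 3)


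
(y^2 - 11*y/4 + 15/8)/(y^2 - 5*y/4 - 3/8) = (4*y - 5)/(4*y + 1)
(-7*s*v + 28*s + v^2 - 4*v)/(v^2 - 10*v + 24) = (-7*s + v)/(v - 6)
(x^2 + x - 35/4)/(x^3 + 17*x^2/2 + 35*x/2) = (x - 5/2)/(x*(x + 5))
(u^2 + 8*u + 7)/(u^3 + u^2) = (u + 7)/u^2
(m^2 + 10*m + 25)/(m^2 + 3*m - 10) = (m + 5)/(m - 2)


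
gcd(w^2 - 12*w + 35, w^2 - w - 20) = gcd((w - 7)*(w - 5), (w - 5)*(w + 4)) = w - 5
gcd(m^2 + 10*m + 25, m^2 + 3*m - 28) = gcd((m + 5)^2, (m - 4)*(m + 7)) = 1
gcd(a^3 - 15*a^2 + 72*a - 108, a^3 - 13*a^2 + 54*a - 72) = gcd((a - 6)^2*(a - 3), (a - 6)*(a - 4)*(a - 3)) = a^2 - 9*a + 18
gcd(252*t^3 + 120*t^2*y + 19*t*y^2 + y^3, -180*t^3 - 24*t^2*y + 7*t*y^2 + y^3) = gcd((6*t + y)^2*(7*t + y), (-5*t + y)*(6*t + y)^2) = 36*t^2 + 12*t*y + y^2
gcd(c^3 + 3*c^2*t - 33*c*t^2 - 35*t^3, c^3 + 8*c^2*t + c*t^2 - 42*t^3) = c + 7*t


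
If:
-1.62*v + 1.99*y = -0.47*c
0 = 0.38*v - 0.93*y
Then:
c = 4.20156774916013*y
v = 2.44736842105263*y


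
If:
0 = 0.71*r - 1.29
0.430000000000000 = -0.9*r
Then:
No Solution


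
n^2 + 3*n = n*(n + 3)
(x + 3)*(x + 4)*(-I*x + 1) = -I*x^3 + x^2 - 7*I*x^2 + 7*x - 12*I*x + 12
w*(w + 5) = w^2 + 5*w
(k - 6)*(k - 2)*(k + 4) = k^3 - 4*k^2 - 20*k + 48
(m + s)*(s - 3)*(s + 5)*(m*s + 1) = m^2*s^3 + 2*m^2*s^2 - 15*m^2*s + m*s^4 + 2*m*s^3 - 14*m*s^2 + 2*m*s - 15*m + s^3 + 2*s^2 - 15*s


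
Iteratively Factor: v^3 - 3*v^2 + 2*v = (v)*(v^2 - 3*v + 2) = v*(v - 2)*(v - 1)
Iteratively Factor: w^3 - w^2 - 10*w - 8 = (w + 1)*(w^2 - 2*w - 8) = (w + 1)*(w + 2)*(w - 4)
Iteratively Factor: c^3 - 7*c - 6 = (c - 3)*(c^2 + 3*c + 2) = (c - 3)*(c + 1)*(c + 2)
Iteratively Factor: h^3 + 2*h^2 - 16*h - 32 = (h + 4)*(h^2 - 2*h - 8) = (h + 2)*(h + 4)*(h - 4)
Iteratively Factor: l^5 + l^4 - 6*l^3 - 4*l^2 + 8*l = (l + 2)*(l^4 - l^3 - 4*l^2 + 4*l) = l*(l + 2)*(l^3 - l^2 - 4*l + 4) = l*(l + 2)^2*(l^2 - 3*l + 2) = l*(l - 1)*(l + 2)^2*(l - 2)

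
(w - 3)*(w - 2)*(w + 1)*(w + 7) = w^4 + 3*w^3 - 27*w^2 + 13*w + 42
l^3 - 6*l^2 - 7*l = l*(l - 7)*(l + 1)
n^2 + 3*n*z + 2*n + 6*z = (n + 2)*(n + 3*z)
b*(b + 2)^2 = b^3 + 4*b^2 + 4*b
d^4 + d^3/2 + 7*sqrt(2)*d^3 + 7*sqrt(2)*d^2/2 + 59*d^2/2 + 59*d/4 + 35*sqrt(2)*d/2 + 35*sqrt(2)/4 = (d + 1/2)*(d + sqrt(2))*(d + 5*sqrt(2)/2)*(d + 7*sqrt(2)/2)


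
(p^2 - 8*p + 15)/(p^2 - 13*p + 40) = (p - 3)/(p - 8)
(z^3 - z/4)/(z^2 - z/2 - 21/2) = (4*z^3 - z)/(4*z^2 - 2*z - 42)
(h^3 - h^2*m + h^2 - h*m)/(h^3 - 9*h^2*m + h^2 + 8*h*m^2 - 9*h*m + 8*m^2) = h/(h - 8*m)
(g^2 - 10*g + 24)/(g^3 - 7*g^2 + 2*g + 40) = (g - 6)/(g^2 - 3*g - 10)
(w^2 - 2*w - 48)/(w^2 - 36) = (w - 8)/(w - 6)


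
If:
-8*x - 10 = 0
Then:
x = -5/4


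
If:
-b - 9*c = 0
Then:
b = -9*c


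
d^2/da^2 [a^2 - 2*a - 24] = 2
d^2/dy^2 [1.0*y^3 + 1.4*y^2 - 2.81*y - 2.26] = 6.0*y + 2.8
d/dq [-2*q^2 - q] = -4*q - 1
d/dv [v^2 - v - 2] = 2*v - 1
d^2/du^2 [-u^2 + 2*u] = -2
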